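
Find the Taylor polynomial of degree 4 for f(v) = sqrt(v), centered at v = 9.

-5*(v - 9)^4/279936 + (v - 9)^3/3888 - (v - 9)^2/216 + (v - 9)/6 + 3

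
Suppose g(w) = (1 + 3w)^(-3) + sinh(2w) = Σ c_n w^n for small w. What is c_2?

54

Combine the two series term by term.
g(0) = 1
g′(0) = -7
g′′(0) = 108
Dividing each by k! gives the coefficients c_0, ..., c_2.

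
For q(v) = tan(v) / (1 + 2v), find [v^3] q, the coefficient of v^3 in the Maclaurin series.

Expand each factor separately, then convolve coefficients.
So c_3 = q′′′(0)/3! = 13/3.

13/3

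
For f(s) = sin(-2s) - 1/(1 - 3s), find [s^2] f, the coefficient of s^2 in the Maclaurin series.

Expand each term separately and add.
[s^0] = -1;  [s^1] = -5;  [s^2] = -9.
So c_2 = f′′(0)/2! = -9.

-9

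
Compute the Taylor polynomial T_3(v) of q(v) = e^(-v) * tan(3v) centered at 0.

21*v^3/2 - 3*v^2 + 3*v

Write out both Maclaurin series and multiply, keeping only the needed powers.
q(0) = 0
q′(0) = 3
q′′(0) = -6
q′′′(0) = 63
Then c_k = q^(k)(0)/k! gives each Taylor coefficient.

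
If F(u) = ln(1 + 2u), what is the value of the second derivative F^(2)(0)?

The coefficient of u^2 in the expansion is -2, so F′′(0) = 2! * (-2) = -4.

-4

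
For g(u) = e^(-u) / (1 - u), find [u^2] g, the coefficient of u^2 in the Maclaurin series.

1/2

Take the Cauchy product of the two expansions.
g(0) = 1
g′(0) = 0
g′′(0) = 1
Dividing each by k! gives the coefficients c_0, ..., c_2.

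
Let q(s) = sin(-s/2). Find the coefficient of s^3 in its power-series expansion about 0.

1/48

[s^0] = 0;  [s^1] = -1/2;  [s^2] = 0;  [s^3] = 1/48.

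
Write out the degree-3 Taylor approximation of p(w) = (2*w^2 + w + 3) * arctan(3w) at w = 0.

-21*w^3 + 3*w^2 + 9*w

Distribute the polynomial across the series and collect like powers.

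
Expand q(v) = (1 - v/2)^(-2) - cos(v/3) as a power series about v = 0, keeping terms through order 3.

v^3/2 + 29*v^2/36 + v

Combine the two series term by term.
[v^0] = 0;  [v^1] = 1;  [v^2] = 29/36;  [v^3] = 1/2.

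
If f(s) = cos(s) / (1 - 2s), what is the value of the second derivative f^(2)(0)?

7

Take the Cauchy product of the two expansions.
From the series, [s^2] f = 7/2; multiply by 2! = 2 to get 7.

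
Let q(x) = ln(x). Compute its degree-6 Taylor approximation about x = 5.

q(5) = ln(5)
q′(5) = 1/5
q′′(5) = -1/25
q′′′(5) = 2/125
q^(4)(5) = -6/625
q^(5)(5) = 24/3125
q^(6)(5) = -24/3125
Then c_k = q^(k)(5)/k! gives each Taylor coefficient.

-(x - 5)^6/93750 + (x - 5)^5/15625 - (x - 5)^4/2500 + (x - 5)^3/375 - (x - 5)^2/50 + (x - 5)/5 + ln(5)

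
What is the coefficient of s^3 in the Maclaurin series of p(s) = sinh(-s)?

-1/6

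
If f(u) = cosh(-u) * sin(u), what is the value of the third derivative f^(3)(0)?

Expand each factor separately, then convolve coefficients.
The coefficient of u^3 in the expansion is 1/3, so f′′′(0) = 3! * (1/3) = 2.

2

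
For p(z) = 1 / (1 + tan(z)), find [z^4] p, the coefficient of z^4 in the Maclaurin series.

5/3

Write 1/(1+u) = 1 - u + u^2 - u^3 + ... and substitute the series for u.
p(0) = 1
p′(0) = -1
p′′(0) = 2
p′′′(0) = -8
p^(4)(0) = 40
So c_4 = p^(4)(0)/4! = 5/3.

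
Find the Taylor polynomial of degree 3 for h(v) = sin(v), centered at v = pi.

Differentiate repeatedly and evaluate at the center.
h(pi) = 0
h′(pi) = -1
h′′(pi) = 0
h′′′(pi) = 1
Dividing each by k! gives the coefficients c_0, ..., c_3.

(v - pi)^3/6 - (v - pi)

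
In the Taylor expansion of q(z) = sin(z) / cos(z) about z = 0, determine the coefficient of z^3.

1/3

Invert the denominator's series and multiply.
q(0) = 0
q′(0) = 1
q′′(0) = 0
q′′′(0) = 2
So c_3 = q′′′(0)/3! = 1/3.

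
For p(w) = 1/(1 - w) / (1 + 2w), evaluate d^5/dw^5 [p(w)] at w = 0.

Multiply the two series term by term and collect like powers.
The coefficient of w^5 in the expansion is -21, so p^(5)(0) = 5! * (-21) = -2520.

-2520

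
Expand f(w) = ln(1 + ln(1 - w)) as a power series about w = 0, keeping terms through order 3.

Let u equal the inner series; expand the outer function in u and truncate.
[w^0] = 0;  [w^1] = -1;  [w^2] = -1;  [w^3] = -7/6.

-7*w^3/6 - w^2 - w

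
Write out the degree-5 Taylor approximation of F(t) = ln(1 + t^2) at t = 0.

F(0) = 0
F′(0) = 0
F′′(0) = 2
F′′′(0) = 0
F^(4)(0) = -12
F^(5)(0) = 0
Then c_k = F^(k)(0)/k! gives each Taylor coefficient.

-t^4/2 + t^2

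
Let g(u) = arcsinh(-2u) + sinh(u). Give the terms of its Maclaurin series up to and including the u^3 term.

3*u^3/2 - u

Combine the two series term by term.
g(0) = 0
g′(0) = -1
g′′(0) = 0
g′′′(0) = 9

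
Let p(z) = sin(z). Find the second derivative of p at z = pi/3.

-sqrt(3)/2

From the series, [(z - pi/3)^2] p = -sqrt(3)/4; multiply by 2! = 2 to get -sqrt(3)/2.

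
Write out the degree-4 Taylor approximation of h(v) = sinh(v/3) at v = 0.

v^3/162 + v/3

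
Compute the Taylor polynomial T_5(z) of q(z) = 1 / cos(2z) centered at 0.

Write the quotient as an unknown series and match coefficients against numerator = denominator · series.
[z^0] = 1;  [z^1] = 0;  [z^2] = 2;  [z^3] = 0;  [z^4] = 10/3;  [z^5] = 0.

10*z^4/3 + 2*z^2 + 1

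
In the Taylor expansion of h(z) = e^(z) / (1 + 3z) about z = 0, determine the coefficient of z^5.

Multiply the two series term by term and collect like powers.
h(0) = 1
h′(0) = -2
h′′(0) = 13
h′′′(0) = -116
h^(4)(0) = 1393
h^(5)(0) = -20894

-10447/60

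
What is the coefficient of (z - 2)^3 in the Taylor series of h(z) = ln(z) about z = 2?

1/24

h(2) = ln(2)
h′(2) = 1/2
h′′(2) = -1/4
h′′′(2) = 1/4
Then c_k = h^(k)(2)/k! gives each Taylor coefficient.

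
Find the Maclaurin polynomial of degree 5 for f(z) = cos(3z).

27*z^4/8 - 9*z^2/2 + 1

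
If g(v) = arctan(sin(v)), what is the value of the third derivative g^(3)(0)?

Let u equal the inner series; expand the outer function in u and truncate.
From the series, [v^3] g = -1/2; multiply by 3! = 6 to get -3.

-3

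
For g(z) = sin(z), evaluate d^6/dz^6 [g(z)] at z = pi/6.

-1/2

From the series, [(z - pi/6)^6] g = -1/1440; multiply by 6! = 720 to get -1/2.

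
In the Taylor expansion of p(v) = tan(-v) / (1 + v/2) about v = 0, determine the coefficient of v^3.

-7/12

Write out both Maclaurin series and multiply, keeping only the needed powers.
p(0) = 0
p′(0) = -1
p′′(0) = 1
p′′′(0) = -7/2
So c_3 = p′′′(0)/3! = -7/12.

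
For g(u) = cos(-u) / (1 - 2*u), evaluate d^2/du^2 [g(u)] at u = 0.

Use 1/(1 - r) = Σ r^k on the denominator, then take the Cauchy product.
From the series, [u^2] g = 7/2; multiply by 2! = 2 to get 7.

7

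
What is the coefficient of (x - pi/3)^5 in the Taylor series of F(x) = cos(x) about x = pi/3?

-sqrt(3)/240

F(pi/3) = 1/2
F′(pi/3) = -sqrt(3)/2
F′′(pi/3) = -1/2
F′′′(pi/3) = sqrt(3)/2
F^(4)(pi/3) = 1/2
F^(5)(pi/3) = -sqrt(3)/2
Then c_k = F^(k)(pi/3)/k! gives each Taylor coefficient.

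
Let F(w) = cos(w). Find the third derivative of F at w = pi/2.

From the series, [(w - pi/2)^3] F = 1/6; multiply by 3! = 6 to get 1.

1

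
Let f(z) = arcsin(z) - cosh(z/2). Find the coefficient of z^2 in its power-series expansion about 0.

Combine the two series term by term.
f(0) = -1
f′(0) = 1
f′′(0) = -1/4
So c_2 = f′′(0)/2! = -1/8.

-1/8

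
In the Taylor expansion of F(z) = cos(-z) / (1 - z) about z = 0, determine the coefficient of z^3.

1/2

Use 1/(1 - r) = Σ r^k on the denominator, then take the Cauchy product.
F(0) = 1
F′(0) = 1
F′′(0) = 1
F′′′(0) = 3
So c_3 = F′′′(0)/3! = 1/2.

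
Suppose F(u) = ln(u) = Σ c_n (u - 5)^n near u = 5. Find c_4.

[(u - 5)^0] = ln(5);  [(u - 5)^1] = 1/5;  [(u - 5)^2] = -1/50;  [(u - 5)^3] = 1/375;  [(u - 5)^4] = -1/2500.
So c_4 = F^(4)(5)/4! = -1/2500.

-1/2500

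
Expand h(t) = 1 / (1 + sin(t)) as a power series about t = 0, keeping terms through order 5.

Expand as Σ (-1)^k u^k with u equal to the inner function's series.
[t^0] = 1;  [t^1] = -1;  [t^2] = 1;  [t^3] = -5/6;  [t^4] = 2/3;  [t^5] = -61/120.

-61*t^5/120 + 2*t^4/3 - 5*t^3/6 + t^2 - t + 1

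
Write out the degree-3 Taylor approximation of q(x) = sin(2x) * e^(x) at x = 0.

Expand each factor separately, then convolve coefficients.
[x^0] = 0;  [x^1] = 2;  [x^2] = 2;  [x^3] = -1/3.

-x^3/3 + 2*x^2 + 2*x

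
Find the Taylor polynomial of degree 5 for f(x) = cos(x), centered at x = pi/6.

-(x - pi/6)^5/240 + sqrt(3)*(x - pi/6)^4/48 + (x - pi/6)^3/12 - sqrt(3)*(x - pi/6)^2/4 - (x - pi/6)/2 + sqrt(3)/2

f(pi/6) = sqrt(3)/2
f′(pi/6) = -1/2
f′′(pi/6) = -sqrt(3)/2
f′′′(pi/6) = 1/2
f^(4)(pi/6) = sqrt(3)/2
f^(5)(pi/6) = -1/2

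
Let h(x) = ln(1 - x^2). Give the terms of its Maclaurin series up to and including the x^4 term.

Compute the successive derivatives at the expansion point and divide by k!.
h(0) = 0
h′(0) = 0
h′′(0) = -2
h′′′(0) = 0
h^(4)(0) = -12

-x^4/2 - x^2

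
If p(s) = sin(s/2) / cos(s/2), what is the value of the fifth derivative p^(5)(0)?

Invert the denominator's series and multiply.
From the series, [s^5] p = 1/240; multiply by 5! = 120 to get 1/2.

1/2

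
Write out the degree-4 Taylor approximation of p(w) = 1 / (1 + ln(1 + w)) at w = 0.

Use the geometric series for the reciprocal, then substitute.
p(0) = 1
p′(0) = -1
p′′(0) = 3
p′′′(0) = -14
p^(4)(0) = 88
Dividing each by k! gives the coefficients c_0, ..., c_4.

11*w^4/3 - 7*w^3/3 + 3*w^2/2 - w + 1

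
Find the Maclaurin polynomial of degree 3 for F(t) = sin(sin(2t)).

-8*t^3/3 + 2*t

Plug the Maclaurin series of the inner function into that of the outer and collect terms.
F(0) = 0
F′(0) = 2
F′′(0) = 0
F′′′(0) = -16
Dividing each by k! gives the coefficients c_0, ..., c_3.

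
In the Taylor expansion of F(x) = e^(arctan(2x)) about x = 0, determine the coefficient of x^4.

-14/3

Substitute the inner expansion into the outer series and collect powers.
[x^0] = 1;  [x^1] = 2;  [x^2] = 2;  [x^3] = -4/3;  [x^4] = -14/3.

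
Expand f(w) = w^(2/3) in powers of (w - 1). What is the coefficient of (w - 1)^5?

[(w - 1)^0] = 1;  [(w - 1)^1] = 2/3;  [(w - 1)^2] = -1/9;  [(w - 1)^3] = 4/81;  [(w - 1)^4] = -7/243;  [(w - 1)^5] = 14/729.

14/729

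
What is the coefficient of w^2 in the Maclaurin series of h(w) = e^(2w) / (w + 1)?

1

Expand 1/(denominator) as a geometric series and multiply by the numerator's series.
h(0) = 1
h′(0) = 1
h′′(0) = 2
So c_2 = h′′(0)/2! = 1.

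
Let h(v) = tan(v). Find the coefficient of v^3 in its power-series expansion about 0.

1/3

Use the known series and substitute for the argument.
h(0) = 0
h′(0) = 1
h′′(0) = 0
h′′′(0) = 2
Dividing each by k! gives the coefficients c_0, ..., c_3.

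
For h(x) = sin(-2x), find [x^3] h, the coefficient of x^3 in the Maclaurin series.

[x^0] = 0;  [x^1] = -2;  [x^2] = 0;  [x^3] = 4/3.

4/3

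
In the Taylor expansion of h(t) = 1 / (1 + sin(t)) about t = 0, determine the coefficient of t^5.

Expand as Σ (-1)^k u^k with u equal to the inner function's series.
h(0) = 1
h′(0) = -1
h′′(0) = 2
h′′′(0) = -5
h^(4)(0) = 16
h^(5)(0) = -61
So c_5 = h^(5)(0)/5! = -61/120.

-61/120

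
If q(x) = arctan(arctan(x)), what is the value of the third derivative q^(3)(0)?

-4

Substitute the inner expansion into the outer series and collect powers.
The coefficient of x^3 in the expansion is -2/3, so q′′′(0) = 3! * (-2/3) = -4.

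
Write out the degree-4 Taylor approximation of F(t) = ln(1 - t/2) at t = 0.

F(0) = 0
F′(0) = -1/2
F′′(0) = -1/4
F′′′(0) = -1/4
F^(4)(0) = -3/8

-t^4/64 - t^3/24 - t^2/8 - t/2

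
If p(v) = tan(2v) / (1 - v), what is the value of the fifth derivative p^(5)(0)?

Expand each factor separately, then convolve coefficients.
The coefficient of v^5 in the expansion is 134/15, so p^(5)(0) = 5! * (134/15) = 1072.

1072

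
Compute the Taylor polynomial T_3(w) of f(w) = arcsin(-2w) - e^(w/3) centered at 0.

Add the two expansions coefficient-wise.
f(0) = -1
f′(0) = -7/3
f′′(0) = -1/9
f′′′(0) = -217/27

-217*w^3/162 - w^2/18 - 7*w/3 - 1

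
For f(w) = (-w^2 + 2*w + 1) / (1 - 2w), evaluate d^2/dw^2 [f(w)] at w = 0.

Multiply each power in the prefactor through the base expansion.
From the series, [w^2] f = 7; multiply by 2! = 2 to get 14.

14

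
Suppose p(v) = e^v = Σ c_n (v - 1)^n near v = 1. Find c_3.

e/6

Apply the Taylor formula c_k = f^(k)(a)/k!.
p(1) = e
p′(1) = e
p′′(1) = e
p′′′(1) = e
So c_3 = p′′′(1)/3! = e/6.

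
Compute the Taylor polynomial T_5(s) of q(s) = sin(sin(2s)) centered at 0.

Compose series: expand the inner function first, then feed it into the outer expansion.

16*s^5/5 - 8*s^3/3 + 2*s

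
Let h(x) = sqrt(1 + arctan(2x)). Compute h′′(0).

Compose series: expand the inner function first, then feed it into the outer expansion.
From the series, [x^2] h = -1/2; multiply by 2! = 2 to get -1.

-1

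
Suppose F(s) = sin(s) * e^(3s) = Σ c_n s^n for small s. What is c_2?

Expand each factor separately, then convolve coefficients.
F(0) = 0
F′(0) = 1
F′′(0) = 6

3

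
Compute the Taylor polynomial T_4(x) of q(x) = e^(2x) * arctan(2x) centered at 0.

-8*x^4/3 + 4*x^3/3 + 4*x^2 + 2*x

Write out both Maclaurin series and multiply, keeping only the needed powers.
q(0) = 0
q′(0) = 2
q′′(0) = 8
q′′′(0) = 8
q^(4)(0) = -64
Dividing each by k! gives the coefficients c_0, ..., c_4.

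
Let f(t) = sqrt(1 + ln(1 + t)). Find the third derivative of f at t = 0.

Substitute the inner expansion into the outer series and collect powers.
The coefficient of t^3 in the expansion is 17/48, so f′′′(0) = 3! * (17/48) = 17/8.

17/8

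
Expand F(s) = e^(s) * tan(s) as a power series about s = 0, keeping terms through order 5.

Multiply the two series term by term and collect like powers.
F(0) = 0
F′(0) = 1
F′′(0) = 2
F′′′(0) = 5
F^(4)(0) = 12
F^(5)(0) = 41

41*s^5/120 + s^4/2 + 5*s^3/6 + s^2 + s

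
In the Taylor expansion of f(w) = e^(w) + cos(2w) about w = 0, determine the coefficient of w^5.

Expand each term separately and add.
f(0) = 2
f′(0) = 1
f′′(0) = -3
f′′′(0) = 1
f^(4)(0) = 17
f^(5)(0) = 1

1/120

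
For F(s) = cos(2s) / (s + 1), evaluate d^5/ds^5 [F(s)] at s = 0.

Multiply the numerator's expansion by the denominator's geometric series.
From the series, [s^5] F = 1/3; multiply by 5! = 120 to get 40.

40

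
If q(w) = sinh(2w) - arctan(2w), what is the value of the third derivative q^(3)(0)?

24

Add the two expansions coefficient-wise.
From the series, [w^3] q = 4; multiply by 3! = 6 to get 24.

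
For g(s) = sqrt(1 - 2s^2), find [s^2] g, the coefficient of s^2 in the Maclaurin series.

-1

g(0) = 1
g′(0) = 0
g′′(0) = -2
So c_2 = g′′(0)/2! = -1.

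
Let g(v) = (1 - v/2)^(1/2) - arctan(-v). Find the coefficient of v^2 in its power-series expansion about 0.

Combine the two series term by term.
[v^0] = 1;  [v^1] = 3/4;  [v^2] = -1/32.

-1/32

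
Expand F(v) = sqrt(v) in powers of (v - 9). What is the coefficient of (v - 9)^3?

[(v - 9)^0] = 3;  [(v - 9)^1] = 1/6;  [(v - 9)^2] = -1/216;  [(v - 9)^3] = 1/3888.
So c_3 = F′′′(9)/3! = 1/3888.

1/3888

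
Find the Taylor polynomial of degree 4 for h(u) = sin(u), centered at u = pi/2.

h(pi/2) = 1
h′(pi/2) = 0
h′′(pi/2) = -1
h′′′(pi/2) = 0
h^(4)(pi/2) = 1

(u - pi/2)^4/24 - (u - pi/2)^2/2 + 1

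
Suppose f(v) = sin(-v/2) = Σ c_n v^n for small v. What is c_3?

[v^0] = 0;  [v^1] = -1/2;  [v^2] = 0;  [v^3] = 1/48.

1/48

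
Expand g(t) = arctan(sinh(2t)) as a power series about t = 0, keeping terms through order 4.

Compose series: expand the inner function first, then feed it into the outer expansion.
g(0) = 0
g′(0) = 2
g′′(0) = 0
g′′′(0) = -8
g^(4)(0) = 0
Then c_k = g^(k)(0)/k! gives each Taylor coefficient.

-4*t^3/3 + 2*t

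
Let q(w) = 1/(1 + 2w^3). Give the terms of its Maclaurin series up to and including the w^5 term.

1 - 2*w^3

[w^0] = 1;  [w^1] = 0;  [w^2] = 0;  [w^3] = -2;  [w^4] = 0;  [w^5] = 0.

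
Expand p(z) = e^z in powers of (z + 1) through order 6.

Apply the Taylor formula c_k = f^(k)(a)/k!.
p(-1) = e^(-1)
p′(-1) = e^(-1)
p′′(-1) = e^(-1)
p′′′(-1) = e^(-1)
p^(4)(-1) = e^(-1)
p^(5)(-1) = e^(-1)
p^(6)(-1) = e^(-1)

(z + 1)^6*e^(-1)/720 + (z + 1)^5*e^(-1)/120 + (z + 1)^4*e^(-1)/24 + (z + 1)^3*e^(-1)/6 + (z + 1)^2*e^(-1)/2 + (z + 1)*e^(-1) + e^(-1)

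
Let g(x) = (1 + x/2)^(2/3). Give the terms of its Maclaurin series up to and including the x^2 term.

g(0) = 1
g′(0) = 1/3
g′′(0) = -1/18
The Taylor polynomial is Σ g^(k)(0)/k! · x^k.

-x^2/36 + x/3 + 1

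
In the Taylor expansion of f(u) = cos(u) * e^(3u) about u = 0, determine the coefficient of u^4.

7/6

Take the Cauchy product of the two expansions.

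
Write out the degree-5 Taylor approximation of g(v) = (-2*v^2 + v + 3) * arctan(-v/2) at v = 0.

-49*v^5/480 + v^4/24 + 9*v^3/8 - v^2/2 - 3*v/2

Multiply each power in the prefactor through the base expansion.
g(0) = 0
g′(0) = -3/2
g′′(0) = -1
g′′′(0) = 27/4
g^(4)(0) = 1
g^(5)(0) = -49/4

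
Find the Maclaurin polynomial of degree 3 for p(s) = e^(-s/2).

Compute the successive derivatives at the expansion point and divide by k!.
[s^0] = 1;  [s^1] = -1/2;  [s^2] = 1/8;  [s^3] = -1/48.

-s^3/48 + s^2/8 - s/2 + 1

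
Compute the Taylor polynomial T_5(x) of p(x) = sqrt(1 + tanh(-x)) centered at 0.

Compose series: expand the inner function first, then feed it into the outer expansion.
[x^0] = 1;  [x^1] = -1/2;  [x^2] = -1/8;  [x^3] = 5/48;  [x^4] = 17/384;  [x^5] = -121/3840.

-121*x^5/3840 + 17*x^4/384 + 5*x^3/48 - x^2/8 - x/2 + 1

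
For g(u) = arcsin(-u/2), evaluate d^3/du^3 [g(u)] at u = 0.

The coefficient of u^3 in the expansion is -1/48, so g′′′(0) = 3! * (-1/48) = -1/8.

-1/8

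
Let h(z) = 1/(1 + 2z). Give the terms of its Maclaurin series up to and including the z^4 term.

16*z^4 - 8*z^3 + 4*z^2 - 2*z + 1

h(0) = 1
h′(0) = -2
h′′(0) = 8
h′′′(0) = -48
h^(4)(0) = 384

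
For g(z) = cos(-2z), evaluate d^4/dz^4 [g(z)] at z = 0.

16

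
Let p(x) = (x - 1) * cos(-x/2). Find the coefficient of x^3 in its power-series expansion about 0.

-1/8

Shift and add copies of the series according to the polynomial's terms.
p(0) = -1
p′(0) = 1
p′′(0) = 1/4
p′′′(0) = -3/4
So c_3 = p′′′(0)/3! = -1/8.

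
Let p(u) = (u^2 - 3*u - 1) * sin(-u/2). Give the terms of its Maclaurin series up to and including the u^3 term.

-25*u^3/48 + 3*u^2/2 + u/2

Shift and add copies of the series according to the polynomial's terms.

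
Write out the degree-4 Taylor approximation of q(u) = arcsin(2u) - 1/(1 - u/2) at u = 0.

Add the two expansions coefficient-wise.
q(0) = -1
q′(0) = 3/2
q′′(0) = -1/2
q′′′(0) = 29/4
q^(4)(0) = -3/2
The Taylor polynomial is Σ q^(k)(0)/k! · u^k.

-u^4/16 + 29*u^3/24 - u^2/4 + 3*u/2 - 1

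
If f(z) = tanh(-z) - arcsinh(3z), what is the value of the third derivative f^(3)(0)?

Combine the two series term by term.
The coefficient of z^3 in the expansion is 29/6, so f′′′(0) = 3! * (29/6) = 29.

29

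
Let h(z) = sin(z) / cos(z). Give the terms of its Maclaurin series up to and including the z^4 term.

z^3/3 + z

Divide the numerator series by the denominator series (power-series long division).
[z^0] = 0;  [z^1] = 1;  [z^2] = 0;  [z^3] = 1/3;  [z^4] = 0.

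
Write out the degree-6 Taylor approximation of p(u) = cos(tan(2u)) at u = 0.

-388*u^6/45 - 14*u^4/3 - 2*u^2 + 1

Plug the Maclaurin series of the inner function into that of the outer and collect terms.
p(0) = 1
p′(0) = 0
p′′(0) = -4
p′′′(0) = 0
p^(4)(0) = -112
p^(5)(0) = 0
p^(6)(0) = -6208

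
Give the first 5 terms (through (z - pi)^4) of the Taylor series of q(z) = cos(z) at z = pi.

-(z - pi)^4/24 + (z - pi)^2/2 - 1

q(pi) = -1
q′(pi) = 0
q′′(pi) = 1
q′′′(pi) = 0
q^(4)(pi) = -1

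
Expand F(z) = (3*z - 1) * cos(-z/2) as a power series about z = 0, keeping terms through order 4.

Distribute the polynomial across the series and collect like powers.

-z^4/384 - 3*z^3/8 + z^2/8 + 3*z - 1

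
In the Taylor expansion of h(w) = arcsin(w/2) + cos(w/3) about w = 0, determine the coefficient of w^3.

1/48

Add the two expansions coefficient-wise.
h(0) = 1
h′(0) = 1/2
h′′(0) = -1/9
h′′′(0) = 1/8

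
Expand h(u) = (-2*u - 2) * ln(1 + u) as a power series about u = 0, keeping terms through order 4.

-u^4/6 + u^3/3 - u^2 - 2*u

Multiply each power in the prefactor through the base expansion.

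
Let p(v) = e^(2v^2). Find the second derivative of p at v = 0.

4

The coefficient of v^2 in the expansion is 2, so p′′(0) = 2! * (2) = 4.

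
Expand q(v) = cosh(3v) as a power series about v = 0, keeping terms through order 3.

9*v^2/2 + 1

q(0) = 1
q′(0) = 0
q′′(0) = 9
q′′′(0) = 0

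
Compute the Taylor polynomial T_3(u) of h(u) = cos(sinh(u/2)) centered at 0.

Substitute the inner expansion into the outer series and collect powers.

1 - u^2/8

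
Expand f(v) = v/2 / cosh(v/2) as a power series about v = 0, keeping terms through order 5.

Invert the denominator's series and multiply.

5*v^5/768 - v^3/16 + v/2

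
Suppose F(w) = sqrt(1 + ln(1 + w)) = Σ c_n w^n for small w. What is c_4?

-143/384

Plug the Maclaurin series of the inner function into that of the outer and collect terms.
[w^0] = 1;  [w^1] = 1/2;  [w^2] = -3/8;  [w^3] = 17/48;  [w^4] = -143/384.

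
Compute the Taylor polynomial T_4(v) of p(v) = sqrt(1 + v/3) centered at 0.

Differentiate repeatedly and evaluate at the center.
p(0) = 1
p′(0) = 1/6
p′′(0) = -1/36
p′′′(0) = 1/72
p^(4)(0) = -5/432
Dividing each by k! gives the coefficients c_0, ..., c_4.

-5*v^4/10368 + v^3/432 - v^2/72 + v/6 + 1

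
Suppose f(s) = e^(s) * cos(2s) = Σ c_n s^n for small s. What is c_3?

Expand each factor separately, then convolve coefficients.
f(0) = 1
f′(0) = 1
f′′(0) = -3
f′′′(0) = -11
Dividing each by k! gives the coefficients c_0, ..., c_3.

-11/6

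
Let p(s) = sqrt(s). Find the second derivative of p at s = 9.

The coefficient of (s - 9)^2 in the expansion is -1/216, so p′′(9) = 2! * (-1/216) = -1/108.

-1/108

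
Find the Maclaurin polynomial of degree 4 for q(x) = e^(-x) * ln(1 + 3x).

Multiply the two series term by term and collect like powers.

-32*x^4 + 15*x^3 - 15*x^2/2 + 3*x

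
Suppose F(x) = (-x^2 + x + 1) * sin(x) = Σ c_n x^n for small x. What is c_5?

7/40

Distribute the polynomial across the series and collect like powers.
So c_5 = F^(5)(0)/5! = 7/40.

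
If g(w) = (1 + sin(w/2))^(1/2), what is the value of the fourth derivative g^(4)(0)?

Substitute the inner expansion into the outer series and collect powers.
From the series, [w^4] g = 1/6144; multiply by 4! = 24 to get 1/256.

1/256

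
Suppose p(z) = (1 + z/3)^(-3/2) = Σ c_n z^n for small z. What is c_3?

p(0) = 1
p′(0) = -1/2
p′′(0) = 5/12
p′′′(0) = -35/72

-35/432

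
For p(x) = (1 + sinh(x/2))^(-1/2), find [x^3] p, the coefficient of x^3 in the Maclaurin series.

-19/384

Substitute the inner expansion into the outer series and collect powers.
[x^0] = 1;  [x^1] = -1/4;  [x^2] = 3/32;  [x^3] = -19/384.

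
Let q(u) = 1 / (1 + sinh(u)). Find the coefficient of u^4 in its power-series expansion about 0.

4/3

Use the geometric series for the reciprocal, then substitute.
q(0) = 1
q′(0) = -1
q′′(0) = 2
q′′′(0) = -7
q^(4)(0) = 32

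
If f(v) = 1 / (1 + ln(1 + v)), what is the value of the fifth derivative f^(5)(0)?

-694

Write 1/(1+u) = 1 - u + u^2 - u^3 + ... and substitute the series for u.
From the series, [v^5] f = -347/60; multiply by 5! = 120 to get -694.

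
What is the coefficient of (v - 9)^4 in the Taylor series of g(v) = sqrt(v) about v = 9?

-5/279936

Differentiate repeatedly and evaluate at the center.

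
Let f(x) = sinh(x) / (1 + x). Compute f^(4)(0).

Expand each factor separately, then convolve coefficients.
The coefficient of x^4 in the expansion is -7/6, so f^(4)(0) = 4! * (-7/6) = -28.

-28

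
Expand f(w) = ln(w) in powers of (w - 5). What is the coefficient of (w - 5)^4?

Apply the Taylor formula c_k = f^(k)(a)/k!.
[(w - 5)^0] = ln(5);  [(w - 5)^1] = 1/5;  [(w - 5)^2] = -1/50;  [(w - 5)^3] = 1/375;  [(w - 5)^4] = -1/2500.
So c_4 = f^(4)(5)/4! = -1/2500.

-1/2500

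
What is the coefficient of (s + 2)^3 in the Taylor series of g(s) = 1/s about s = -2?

-1/16

g(-2) = -1/2
g′(-2) = -1/4
g′′(-2) = -1/4
g′′′(-2) = -3/8
So c_3 = g′′′(-2)/3! = -1/16.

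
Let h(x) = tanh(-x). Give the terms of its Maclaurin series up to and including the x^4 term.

x^3/3 - x

Apply the Taylor formula c_k = f^(k)(a)/k!.
h(0) = 0
h′(0) = -1
h′′(0) = 0
h′′′(0) = 2
h^(4)(0) = 0
Then c_k = h^(k)(0)/k! gives each Taylor coefficient.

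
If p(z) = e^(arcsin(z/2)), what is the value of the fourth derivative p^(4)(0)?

5/16

Let u equal the inner series; expand the outer function in u and truncate.
The coefficient of z^4 in the expansion is 5/384, so p^(4)(0) = 4! * (5/384) = 5/16.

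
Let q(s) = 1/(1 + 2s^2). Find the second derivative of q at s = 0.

-4

The coefficient of s^2 in the expansion is -2, so q′′(0) = 2! * (-2) = -4.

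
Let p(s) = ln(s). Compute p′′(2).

-1/4

The coefficient of (s - 2)^2 in the expansion is -1/8, so p′′(2) = 2! * (-1/8) = -1/4.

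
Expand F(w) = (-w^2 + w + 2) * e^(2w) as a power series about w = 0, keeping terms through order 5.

-2*w^5/15 + 2*w^4/3 + 8*w^3/3 + 5*w^2 + 5*w + 2

Shift and add copies of the series according to the polynomial's terms.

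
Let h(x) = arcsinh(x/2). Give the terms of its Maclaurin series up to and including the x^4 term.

Use the known series and substitute for the argument.
h(0) = 0
h′(0) = 1/2
h′′(0) = 0
h′′′(0) = -1/8
h^(4)(0) = 0
Dividing each by k! gives the coefficients c_0, ..., c_4.

-x^3/48 + x/2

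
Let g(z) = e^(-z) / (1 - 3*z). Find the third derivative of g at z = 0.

116

Expand 1/(denominator) as a geometric series and multiply by the numerator's series.
From the series, [z^3] g = 58/3; multiply by 3! = 6 to get 116.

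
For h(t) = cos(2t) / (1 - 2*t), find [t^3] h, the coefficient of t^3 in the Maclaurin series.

4

Expand 1/(denominator) as a geometric series and multiply by the numerator's series.
h(0) = 1
h′(0) = 2
h′′(0) = 4
h′′′(0) = 24
So c_3 = h′′′(0)/3! = 4.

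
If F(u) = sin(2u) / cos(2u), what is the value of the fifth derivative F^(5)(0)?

Invert the denominator's series and multiply.
From the series, [u^5] F = 64/15; multiply by 5! = 120 to get 512.

512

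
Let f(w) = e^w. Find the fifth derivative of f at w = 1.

e

Use the known series and substitute for the argument.
The coefficient of (w - 1)^5 in the expansion is e/120, so f^(5)(1) = 5! * (e/120) = e.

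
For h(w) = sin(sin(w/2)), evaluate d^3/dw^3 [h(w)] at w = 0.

Let u equal the inner series; expand the outer function in u and truncate.
From the series, [w^3] h = -1/24; multiply by 3! = 6 to get -1/4.

-1/4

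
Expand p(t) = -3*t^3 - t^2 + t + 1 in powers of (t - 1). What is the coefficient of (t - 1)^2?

Apply the Taylor formula c_k = f^(k)(a)/k!.
[(t - 1)^0] = -2;  [(t - 1)^1] = -10;  [(t - 1)^2] = -10.

-10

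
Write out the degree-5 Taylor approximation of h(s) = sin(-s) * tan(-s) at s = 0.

s^4/6 + s^2

Expand each factor separately, then convolve coefficients.
h(0) = 0
h′(0) = 0
h′′(0) = 2
h′′′(0) = 0
h^(4)(0) = 4
h^(5)(0) = 0
Then c_k = h^(k)(0)/k! gives each Taylor coefficient.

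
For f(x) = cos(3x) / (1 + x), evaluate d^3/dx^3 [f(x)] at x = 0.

Multiply the two series term by term and collect like powers.
The coefficient of x^3 in the expansion is 7/2, so f′′′(0) = 3! * (7/2) = 21.

21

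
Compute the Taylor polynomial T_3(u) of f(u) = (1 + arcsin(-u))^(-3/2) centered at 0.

Substitute the inner expansion into the outer series and collect powers.
[u^0] = 1;  [u^1] = 3/2;  [u^2] = 15/8;  [u^3] = 39/16.

39*u^3/16 + 15*u^2/8 + 3*u/2 + 1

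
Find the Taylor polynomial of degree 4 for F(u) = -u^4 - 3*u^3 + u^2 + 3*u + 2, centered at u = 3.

F(3) = -142
F′(3) = -180
F′′(3) = -160
F′′′(3) = -90
F^(4)(3) = -24
Then c_k = F^(k)(3)/k! gives each Taylor coefficient.

-(u - 3)^4 - 15*(u - 3)^3 - 80*(u - 3)^2 - 180*(u - 3) - 142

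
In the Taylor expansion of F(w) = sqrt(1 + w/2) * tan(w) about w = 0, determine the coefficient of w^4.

Write out both Maclaurin series and multiply, keeping only the needed powers.
[w^0] = 0;  [w^1] = 1;  [w^2] = 1/4;  [w^3] = 29/96;  [w^4] = 35/384.
So c_4 = F^(4)(0)/4! = 35/384.

35/384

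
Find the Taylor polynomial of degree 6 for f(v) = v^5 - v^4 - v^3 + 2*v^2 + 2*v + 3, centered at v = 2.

(v - 2)^5 + 9*(v - 2)^4 + 31*(v - 2)^3 + 52*(v - 2)^2 + 46*(v - 2) + 23

[(v - 2)^0] = 23;  [(v - 2)^1] = 46;  [(v - 2)^2] = 52;  [(v - 2)^3] = 31;  [(v - 2)^4] = 9;  [(v - 2)^5] = 1;  [(v - 2)^6] = 0.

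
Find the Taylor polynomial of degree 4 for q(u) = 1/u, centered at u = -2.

-(u + 2)^4/32 - (u + 2)^3/16 - (u + 2)^2/8 - (u + 2)/4 - 1/2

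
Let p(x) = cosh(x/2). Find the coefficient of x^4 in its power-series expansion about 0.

Use the known series and substitute for the argument.
p(0) = 1
p′(0) = 0
p′′(0) = 1/4
p′′′(0) = 0
p^(4)(0) = 1/16
Then c_k = p^(k)(0)/k! gives each Taylor coefficient.

1/384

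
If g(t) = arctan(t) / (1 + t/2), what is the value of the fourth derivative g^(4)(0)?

Expand each factor separately, then convolve coefficients.
From the series, [t^4] g = 1/24; multiply by 4! = 24 to get 1.

1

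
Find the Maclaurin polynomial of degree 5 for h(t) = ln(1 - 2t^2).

-2*t^4 - 2*t^2

Apply the Taylor formula c_k = f^(k)(a)/k!.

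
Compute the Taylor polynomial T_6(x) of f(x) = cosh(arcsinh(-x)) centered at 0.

x^6/16 - x^4/8 + x^2/2 + 1

Compose series: expand the inner function first, then feed it into the outer expansion.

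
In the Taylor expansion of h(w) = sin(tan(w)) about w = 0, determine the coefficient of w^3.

Substitute the inner expansion into the outer series and collect powers.
h(0) = 0
h′(0) = 1
h′′(0) = 0
h′′′(0) = 1

1/6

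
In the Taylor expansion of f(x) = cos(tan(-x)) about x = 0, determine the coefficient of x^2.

-1/2

Plug the Maclaurin series of the inner function into that of the outer and collect terms.
[x^0] = 1;  [x^1] = 0;  [x^2] = -1/2.
So c_2 = f′′(0)/2! = -1/2.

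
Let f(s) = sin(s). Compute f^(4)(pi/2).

1

Apply the Taylor formula c_k = f^(k)(a)/k!.
From the series, [(s - pi/2)^4] f = 1/24; multiply by 4! = 24 to get 1.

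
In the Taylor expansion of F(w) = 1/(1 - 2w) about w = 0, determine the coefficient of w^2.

c_2 = F′′(0)/2! = 4.

4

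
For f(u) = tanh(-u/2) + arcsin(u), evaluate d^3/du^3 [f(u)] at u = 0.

Combine the two series term by term.
The coefficient of u^3 in the expansion is 5/24, so f′′′(0) = 3! * (5/24) = 5/4.

5/4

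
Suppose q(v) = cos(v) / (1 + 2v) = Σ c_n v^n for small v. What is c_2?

7/2

Expand each factor separately, then convolve coefficients.
[v^0] = 1;  [v^1] = -2;  [v^2] = 7/2.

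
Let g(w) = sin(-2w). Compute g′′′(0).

From the series, [w^3] g = 4/3; multiply by 3! = 6 to get 8.

8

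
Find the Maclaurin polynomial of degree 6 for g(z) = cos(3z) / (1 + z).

Expand each factor separately, then convolve coefficients.
g(0) = 1
g′(0) = -1
g′′(0) = -7
g′′′(0) = 21
g^(4)(0) = -3
g^(5)(0) = 15
g^(6)(0) = -819
The Taylor polynomial is Σ g^(k)(0)/k! · z^k.

-91*z^6/80 + z^5/8 - z^4/8 + 7*z^3/2 - 7*z^2/2 - z + 1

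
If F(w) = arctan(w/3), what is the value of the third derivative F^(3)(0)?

-2/27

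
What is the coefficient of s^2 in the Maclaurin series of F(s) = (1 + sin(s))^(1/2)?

-1/8

Plug the Maclaurin series of the inner function into that of the outer and collect terms.
F(0) = 1
F′(0) = 1/2
F′′(0) = -1/4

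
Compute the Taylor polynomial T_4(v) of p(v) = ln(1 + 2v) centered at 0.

p(0) = 0
p′(0) = 2
p′′(0) = -4
p′′′(0) = 16
p^(4)(0) = -96
Then c_k = p^(k)(0)/k! gives each Taylor coefficient.

-4*v^4 + 8*v^3/3 - 2*v^2 + 2*v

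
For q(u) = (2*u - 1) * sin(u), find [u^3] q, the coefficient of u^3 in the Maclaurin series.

Distribute the polynomial across the series and collect like powers.

1/6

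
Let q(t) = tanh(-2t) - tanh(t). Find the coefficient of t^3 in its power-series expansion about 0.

3

Expand each term separately and add.
q(0) = 0
q′(0) = -3
q′′(0) = 0
q′′′(0) = 18
So c_3 = q′′′(0)/3! = 3.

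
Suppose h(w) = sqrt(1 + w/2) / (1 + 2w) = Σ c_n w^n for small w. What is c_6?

Write out both Maclaurin series and multiply, keeping only the needed powers.

3632379/65536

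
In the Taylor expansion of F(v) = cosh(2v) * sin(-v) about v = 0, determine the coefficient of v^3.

-11/6

Take the Cauchy product of the two expansions.
[v^0] = 0;  [v^1] = -1;  [v^2] = 0;  [v^3] = -11/6.
So c_3 = F′′′(0)/3! = -11/6.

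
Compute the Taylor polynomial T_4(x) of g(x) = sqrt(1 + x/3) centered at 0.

[x^0] = 1;  [x^1] = 1/6;  [x^2] = -1/72;  [x^3] = 1/432;  [x^4] = -5/10368.

-5*x^4/10368 + x^3/432 - x^2/72 + x/6 + 1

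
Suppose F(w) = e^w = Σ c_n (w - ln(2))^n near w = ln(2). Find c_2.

1

F(ln(2)) = 2
F′(ln(2)) = 2
F′′(ln(2)) = 2
So c_2 = F′′(ln(2))/2! = 1.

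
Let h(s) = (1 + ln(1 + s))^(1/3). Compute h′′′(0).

Substitute the inner expansion into the outer series and collect powers.
The coefficient of s^3 in the expansion is 23/81, so h′′′(0) = 3! * (23/81) = 46/27.

46/27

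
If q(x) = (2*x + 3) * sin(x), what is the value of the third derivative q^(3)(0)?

-3

Distribute the polynomial across the series and collect like powers.
The coefficient of x^3 in the expansion is -1/2, so q′′′(0) = 3! * (-1/2) = -3.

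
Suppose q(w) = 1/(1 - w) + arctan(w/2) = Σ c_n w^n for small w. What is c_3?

23/24

Add the two expansions coefficient-wise.
[w^0] = 1;  [w^1] = 3/2;  [w^2] = 1;  [w^3] = 23/24.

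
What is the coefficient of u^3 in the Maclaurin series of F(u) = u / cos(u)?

Invert the denominator's series and multiply.
[u^0] = 0;  [u^1] = 1;  [u^2] = 0;  [u^3] = 1/2.
So c_3 = F′′′(0)/3! = 1/2.

1/2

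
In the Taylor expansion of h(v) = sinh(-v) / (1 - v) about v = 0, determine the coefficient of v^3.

Multiply the two series term by term and collect like powers.
[v^0] = 0;  [v^1] = -1;  [v^2] = -1;  [v^3] = -7/6.

-7/6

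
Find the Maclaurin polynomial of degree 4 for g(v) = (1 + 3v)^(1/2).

[v^0] = 1;  [v^1] = 3/2;  [v^2] = -9/8;  [v^3] = 27/16;  [v^4] = -405/128.

-405*v^4/128 + 27*v^3/16 - 9*v^2/8 + 3*v/2 + 1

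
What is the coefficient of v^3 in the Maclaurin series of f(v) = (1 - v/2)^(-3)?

[v^0] = 1;  [v^1] = 3/2;  [v^2] = 3/2;  [v^3] = 5/4.

5/4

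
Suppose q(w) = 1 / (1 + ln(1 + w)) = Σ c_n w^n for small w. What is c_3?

Expand as Σ (-1)^k u^k with u equal to the inner function's series.

-7/3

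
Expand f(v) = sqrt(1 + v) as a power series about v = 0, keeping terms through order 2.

-v^2/8 + v/2 + 1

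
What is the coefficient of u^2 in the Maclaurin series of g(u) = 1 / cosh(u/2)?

Write the quotient as an unknown series and match coefficients against numerator = denominator · series.
g(0) = 1
g′(0) = 0
g′′(0) = -1/4
Dividing each by k! gives the coefficients c_0, ..., c_2.

-1/8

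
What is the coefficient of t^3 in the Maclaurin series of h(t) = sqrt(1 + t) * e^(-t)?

13/48

Write out both Maclaurin series and multiply, keeping only the needed powers.
h(0) = 1
h′(0) = -1/2
h′′(0) = -1/4
h′′′(0) = 13/8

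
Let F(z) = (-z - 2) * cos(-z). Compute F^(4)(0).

-2

Distribute the polynomial across the series and collect like powers.
From the series, [z^4] F = -1/12; multiply by 4! = 24 to get -2.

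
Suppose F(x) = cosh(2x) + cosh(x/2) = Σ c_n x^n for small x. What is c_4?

257/384

Combine the two series term by term.
F(0) = 2
F′(0) = 0
F′′(0) = 17/4
F′′′(0) = 0
F^(4)(0) = 257/16
So c_4 = F^(4)(0)/4! = 257/384.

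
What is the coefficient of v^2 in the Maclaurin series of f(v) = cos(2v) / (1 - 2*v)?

2

Multiply the numerator's expansion by the denominator's geometric series.
f(0) = 1
f′(0) = 2
f′′(0) = 4
Dividing each by k! gives the coefficients c_0, ..., c_2.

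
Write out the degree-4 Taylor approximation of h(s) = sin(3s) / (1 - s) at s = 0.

Multiply the two series term by term and collect like powers.

-3*s^4/2 - 3*s^3/2 + 3*s^2 + 3*s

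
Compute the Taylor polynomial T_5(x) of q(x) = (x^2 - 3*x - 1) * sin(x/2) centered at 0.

Distribute the polynomial across the series and collect like powers.

-27*x^5/1280 + x^4/16 + 25*x^3/48 - 3*x^2/2 - x/2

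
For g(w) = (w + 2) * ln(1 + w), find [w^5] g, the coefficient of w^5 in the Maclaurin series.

3/20

Shift and add copies of the series according to the polynomial's terms.
g(0) = 0
g′(0) = 2
g′′(0) = 0
g′′′(0) = 1
g^(4)(0) = -4
g^(5)(0) = 18
So c_5 = g^(5)(0)/5! = 3/20.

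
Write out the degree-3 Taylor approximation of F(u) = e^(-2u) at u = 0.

-4*u^3/3 + 2*u^2 - 2*u + 1

Apply the Taylor formula c_k = f^(k)(a)/k!.
F(0) = 1
F′(0) = -2
F′′(0) = 4
F′′′(0) = -8
Then c_k = F^(k)(0)/k! gives each Taylor coefficient.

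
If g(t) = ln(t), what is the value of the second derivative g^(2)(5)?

-1/25

Differentiate repeatedly and evaluate at the center.
The coefficient of (t - 5)^2 in the expansion is -1/50, so g′′(5) = 2! * (-1/50) = -1/25.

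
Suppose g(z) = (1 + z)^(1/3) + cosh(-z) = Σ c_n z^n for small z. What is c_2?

Combine the two series term by term.
g(0) = 2
g′(0) = 1/3
g′′(0) = 7/9

7/18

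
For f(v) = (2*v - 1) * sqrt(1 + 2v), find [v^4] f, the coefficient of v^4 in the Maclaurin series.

Multiply each power in the prefactor through the base expansion.
f(0) = -1
f′(0) = 1
f′′(0) = 5
f′′′(0) = -9
f^(4)(0) = 39
Then c_k = f^(k)(0)/k! gives each Taylor coefficient.

13/8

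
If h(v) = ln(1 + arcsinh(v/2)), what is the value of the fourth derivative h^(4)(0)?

-1/8

Plug the Maclaurin series of the inner function into that of the outer and collect terms.
The coefficient of v^4 in the expansion is -1/192, so h^(4)(0) = 4! * (-1/192) = -1/8.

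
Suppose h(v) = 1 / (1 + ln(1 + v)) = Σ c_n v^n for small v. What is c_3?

-7/3

Expand as Σ (-1)^k u^k with u equal to the inner function's series.
h(0) = 1
h′(0) = -1
h′′(0) = 3
h′′′(0) = -14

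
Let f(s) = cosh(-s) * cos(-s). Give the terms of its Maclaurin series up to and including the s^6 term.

1 - s^4/6

Expand each factor separately, then convolve coefficients.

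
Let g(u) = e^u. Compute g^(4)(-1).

From the series, [(u + 1)^4] g = e^(-1)/24; multiply by 4! = 24 to get e^(-1).

e^(-1)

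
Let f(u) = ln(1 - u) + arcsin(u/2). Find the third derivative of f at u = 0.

Combine the two series term by term.
From the series, [u^3] f = -5/16; multiply by 3! = 6 to get -15/8.

-15/8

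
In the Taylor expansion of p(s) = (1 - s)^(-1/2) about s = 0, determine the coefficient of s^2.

3/8

p(0) = 1
p′(0) = 1/2
p′′(0) = 3/4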